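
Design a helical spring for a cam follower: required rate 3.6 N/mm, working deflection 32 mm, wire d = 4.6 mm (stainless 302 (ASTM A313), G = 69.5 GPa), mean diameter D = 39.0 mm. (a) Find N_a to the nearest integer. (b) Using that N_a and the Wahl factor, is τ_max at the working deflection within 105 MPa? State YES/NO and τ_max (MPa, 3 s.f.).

N_a = Gd⁴/(8D³k) = (69.5×10³)(4.6⁴)/(8·39.0³·3.6) = 18.22 → N_a = 18
Actual rate k = Gd⁴/(8D³·18) = 3.643 N/mm
Working load F = kδ = 3.643·32 = 116.58 N
C = 39.0/4.6 = 8.4783; K_W = (4C−1)/(4C−4)+0.615/C = 1.1728
τ_max = K_W·8FD/(πd³) = 1.1728·118.94 = 139.5 MPa
τ_max > 105 MPa → exceeds allowable

(a) 18 coils; (b) NO, τ_max = 140 MPa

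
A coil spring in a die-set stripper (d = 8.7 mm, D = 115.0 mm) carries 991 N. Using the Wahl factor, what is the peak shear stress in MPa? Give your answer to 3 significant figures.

488 MPa

Spring index C = D/d = 115.0/8.7 = 13.2184
K_W = (4C−1)/(4C−4) + 0.615/C = 51.874/48.874 + 0.0465 = 1.1079
τ₀ = 8FD/(πd³) = 8·991·115.0/(π·8.7³) = 911720/2068.7 = 440.71 MPa
τ_max = K·τ₀ = 1.1079 × 440.71 = 488.27 MPa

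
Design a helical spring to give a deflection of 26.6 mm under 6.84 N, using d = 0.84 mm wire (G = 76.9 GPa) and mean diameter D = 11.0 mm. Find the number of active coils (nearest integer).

Required rate k = F/δ = 6.84/26.6 = 0.25714 N/mm
N_a = Gd⁴/(8D³k) = (76.9×10³ × 0.84⁴)/(8 × 11.0³ × 0.25714)
    = 38286.3 / 2738.06 = 13.98 → 14 coils

14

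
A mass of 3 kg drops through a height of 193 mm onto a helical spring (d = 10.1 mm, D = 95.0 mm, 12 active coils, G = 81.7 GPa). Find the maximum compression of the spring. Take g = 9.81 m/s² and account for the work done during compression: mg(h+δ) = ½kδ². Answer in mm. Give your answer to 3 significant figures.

k = Gd⁴/(8D³N_a) = (81.7×10³)(10.1⁴)/(8·95.0³·12) = 10.329 N/mm
W = mg = 3 × 9.81 = 29.43 N
½kδ² − Wδ − Wh = 0 → δ = (W + √(W² + 2kWh))/k
δ = (29.43 + √(866.12 + 117339))/10.329 = (29.43 + 343.81)/10.329 = 36.135 mm

36.1 mm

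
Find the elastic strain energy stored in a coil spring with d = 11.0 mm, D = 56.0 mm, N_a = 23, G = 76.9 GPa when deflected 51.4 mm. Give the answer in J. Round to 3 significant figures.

k = Gd⁴/(8D³N_a) = (76.9×10³)(11.0⁴)/(8·56.0³·23) = 34.843 N/mm
U = ½kδ² = 0.5 × 34.843 × 51.4² = 46027 N·mm = 46.027 J

46.0 J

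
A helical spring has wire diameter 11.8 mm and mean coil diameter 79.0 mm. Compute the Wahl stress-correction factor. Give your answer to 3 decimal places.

1.224

C = D/d = 79.0/11.8 = 6.6949
K_W = (4C−1)/(4C−4) + 0.615/C = 25.780/22.780 + 0.0919 = 1.2236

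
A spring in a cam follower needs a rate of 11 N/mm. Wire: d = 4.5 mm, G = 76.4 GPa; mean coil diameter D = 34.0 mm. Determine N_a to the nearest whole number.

N_a = Gd⁴/(8D³k) = (76.4×10³ × 4.5⁴)/(8 × 34.0³ × 11)
    = 3.13288e+07 / 3.45875e+06 = 9.058 → 9 coils

9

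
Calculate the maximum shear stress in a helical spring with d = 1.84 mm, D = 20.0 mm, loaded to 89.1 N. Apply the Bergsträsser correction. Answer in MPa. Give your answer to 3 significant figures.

Spring index C = D/d = 20.0/1.84 = 10.8696
K_B = (4C+2)/(4C−3) = 45.478/40.478 = 1.1235
τ₀ = 8FD/(πd³) = 8·89.1·20.0/(π·1.84³) = 14256/19.571 = 728.44 MPa
τ_max = K·τ₀ = 1.1235 × 728.44 = 818.42 MPa

818 MPa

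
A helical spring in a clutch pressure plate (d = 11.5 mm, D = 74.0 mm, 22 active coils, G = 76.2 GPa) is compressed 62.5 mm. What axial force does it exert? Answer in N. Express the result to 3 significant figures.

k = Gd⁴/(8D³N_a) = (76.2×10³)(11.5⁴)/(8·74.0³·22) = 18.687 N/mm
F = k·δ = 18.687 × 62.5 = 1167.9 N

1170 N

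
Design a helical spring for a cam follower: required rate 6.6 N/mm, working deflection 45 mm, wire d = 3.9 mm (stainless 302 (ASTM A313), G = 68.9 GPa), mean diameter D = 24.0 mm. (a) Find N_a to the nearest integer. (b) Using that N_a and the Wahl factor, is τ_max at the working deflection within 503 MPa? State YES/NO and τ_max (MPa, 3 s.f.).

N_a = Gd⁴/(8D³k) = (68.9×10³)(3.9⁴)/(8·24.0³·6.6) = 21.84 → N_a = 22
Actual rate k = Gd⁴/(8D³·22) = 6.5514 N/mm
Working load F = kδ = 6.5514·45 = 294.81 N
C = 24.0/3.9 = 6.1538; K_W = (4C−1)/(4C−4)+0.615/C = 1.2455
τ_max = K_W·8FD/(πd³) = 1.2455·303.74 = 378.3 MPa
τ_max ≤ 503 MPa → acceptable

(a) 22 coils; (b) YES, τ_max = 378 MPa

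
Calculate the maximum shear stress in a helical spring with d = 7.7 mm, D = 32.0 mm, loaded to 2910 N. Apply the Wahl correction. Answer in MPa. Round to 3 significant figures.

720 MPa

Spring index C = D/d = 32.0/7.7 = 4.1558
K_W = (4C−1)/(4C−4) + 0.615/C = 15.623/12.623 + 0.1480 = 1.3856
τ₀ = 8FD/(πd³) = 8·2910·32.0/(π·7.7³) = 744960/1434.2 = 519.41 MPa
τ_max = K·τ₀ = 1.3856 × 519.41 = 719.72 MPa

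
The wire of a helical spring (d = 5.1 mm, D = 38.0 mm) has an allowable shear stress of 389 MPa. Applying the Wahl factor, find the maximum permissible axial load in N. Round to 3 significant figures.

C = D/d = 38.0/5.1 = 7.4510
K_W = (4C−1)/(4C−4) + 0.615/C = 28.804/25.804 + 0.0825 = 1.1988
τ_max = K·8FD/(πd³) → F_max = τ_allow·πd³/(8DK)
F_max = 389·π·5.1³/(8·38.0·1.1988) = 1.6211e+05/364.44 = 444.83 N

445 N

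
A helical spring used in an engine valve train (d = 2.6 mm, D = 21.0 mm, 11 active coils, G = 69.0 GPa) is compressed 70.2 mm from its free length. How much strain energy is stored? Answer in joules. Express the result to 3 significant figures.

9.53 J

k = Gd⁴/(8D³N_a) = (69.0×10³)(2.6⁴)/(8·21.0³·11) = 3.869 N/mm
U = ½kδ² = 0.5 × 3.869 × 70.2² = 9533.4 N·mm = 9.5334 J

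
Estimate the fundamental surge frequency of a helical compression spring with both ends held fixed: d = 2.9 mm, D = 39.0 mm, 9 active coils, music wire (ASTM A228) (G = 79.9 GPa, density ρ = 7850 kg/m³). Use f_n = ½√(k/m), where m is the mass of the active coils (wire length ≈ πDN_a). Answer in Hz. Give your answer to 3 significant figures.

76.1 Hz

k = Gd⁴/(8D³N_a) = (79.9×10³)(2.9⁴)/(8·39.0³·9) = 1.3232 N/mm = 1323.2 N/m
Wire length L = πDN_a = π·39.0·9 = 1102.7 mm
m = ρ·(πd²/4)·L = 7850 × 6.6052×10⁻⁶ m² × 1.1027 m = 0.057176 kg
f_n = ½√(k/m) = 0.5·√(1323.2/0.057176) = 0.5·√(23142) = 76.062 Hz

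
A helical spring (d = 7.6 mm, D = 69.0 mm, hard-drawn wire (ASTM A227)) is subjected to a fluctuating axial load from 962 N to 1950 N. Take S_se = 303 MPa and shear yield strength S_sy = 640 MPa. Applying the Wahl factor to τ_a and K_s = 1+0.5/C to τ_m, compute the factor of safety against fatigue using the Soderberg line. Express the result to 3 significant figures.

0.582

C = D/d = 69.0/7.6 = 9.0789; K_W = (4C−1)/(4C−4)+0.615/C = 1.1606; K_s = 1+0.5/C = 1.0551
F_a = (F_max−F_min)/2 = 494 N; F_m = (F_max+F_min)/2 = 1456 N
τ_a = K_W·8F_aD/(πd³) = 1.1606 × 197.73 = 229.48 MPa
τ_m = K_s·8F_mD/(πd³) = 1.0551 × 582.79 = 614.88 MPa
Soderberg: 1/n_f = τ_a/S_se + τ_m/S_sy = 229.48/303 + 614.88/640 = 0.75736 + 0.96075 = 1.7181
n_f = 1/1.7181 = 0.582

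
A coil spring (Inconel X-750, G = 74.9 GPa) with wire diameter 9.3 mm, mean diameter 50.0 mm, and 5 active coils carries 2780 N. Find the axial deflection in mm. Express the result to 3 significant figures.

k = Gd⁴/(8D³N_a) = (74.9×10³)(9.3⁴)/(8·50.0³·5) = 112.06 N/mm
δ = F/k = 2780 / 112.06 = 24.809 mm

24.8 mm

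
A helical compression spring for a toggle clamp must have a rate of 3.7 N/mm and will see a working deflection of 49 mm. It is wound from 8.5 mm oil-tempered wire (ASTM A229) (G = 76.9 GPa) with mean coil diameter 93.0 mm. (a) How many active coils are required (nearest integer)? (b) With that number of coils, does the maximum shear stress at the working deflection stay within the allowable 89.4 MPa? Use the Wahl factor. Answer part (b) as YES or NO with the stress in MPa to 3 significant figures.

(a) 17 coils; (b) YES, τ_max = 78.5 MPa

N_a = Gd⁴/(8D³k) = (76.9×10³)(8.5⁴)/(8·93.0³·3.7) = 16.86 → N_a = 17
Actual rate k = Gd⁴/(8D³·17) = 3.6696 N/mm
Working load F = kδ = 3.6696·49 = 179.81 N
C = 93.0/8.5 = 10.9412; K_W = (4C−1)/(4C−4)+0.615/C = 1.1317
τ_max = K_W·8FD/(πd³) = 1.1317·69.339 = 78.468 MPa
τ_max ≤ 89.4 MPa → acceptable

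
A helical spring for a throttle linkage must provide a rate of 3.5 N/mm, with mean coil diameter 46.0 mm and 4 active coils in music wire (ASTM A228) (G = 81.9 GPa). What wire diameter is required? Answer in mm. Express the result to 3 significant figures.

d = (8D³N_a·k / G)^(1/4) = (8·46.0³·4·3.5 / (81.9×10³))^0.25
  = (133.11)^0.25 = 3.3967 mm

3.40 mm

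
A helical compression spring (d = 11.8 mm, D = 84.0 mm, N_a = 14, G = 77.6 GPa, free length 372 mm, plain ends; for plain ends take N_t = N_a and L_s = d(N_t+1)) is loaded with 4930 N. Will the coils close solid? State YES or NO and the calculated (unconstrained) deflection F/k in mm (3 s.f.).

YES, δ = 218 mm

k = Gd⁴/(8D³N_a) = (77.6×10³)(11.8⁴)/(8·84.0³·14) = 22.664 N/mm
N_t = 14; L_s = 11.8·15 = 177 mm; δ_solid = L₀ − L_s = 372 − 177 = 195 mm
δ = F/k = 4930/22.664 = 217.53 mm
δ ≥ δ_solid → spring goes solid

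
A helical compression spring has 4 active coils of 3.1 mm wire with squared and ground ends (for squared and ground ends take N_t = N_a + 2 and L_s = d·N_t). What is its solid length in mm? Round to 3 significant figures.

18.6 mm

squared and ground ends: N_t = N_a + 2 = 4 + 2 = 6
L_s = d·N_t = 3.1 × 6 = 18.6 mm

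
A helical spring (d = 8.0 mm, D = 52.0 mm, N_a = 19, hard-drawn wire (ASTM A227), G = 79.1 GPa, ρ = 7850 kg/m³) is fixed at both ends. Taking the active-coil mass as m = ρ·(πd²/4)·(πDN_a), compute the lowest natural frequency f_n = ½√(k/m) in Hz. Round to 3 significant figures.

55.6 Hz

k = Gd⁴/(8D³N_a) = (79.1×10³)(8.0⁴)/(8·52.0³·19) = 15.159 N/mm = 15159 N/m
Wire length L = πDN_a = π·52.0·19 = 3103.9 mm
m = ρ·(πd²/4)·L = 7850 × 50.265×10⁻⁶ m² × 3.1039 m = 1.2247 kg
f_n = ½√(k/m) = 0.5·√(15159/1.2247) = 0.5·√(12378) = 55.627 Hz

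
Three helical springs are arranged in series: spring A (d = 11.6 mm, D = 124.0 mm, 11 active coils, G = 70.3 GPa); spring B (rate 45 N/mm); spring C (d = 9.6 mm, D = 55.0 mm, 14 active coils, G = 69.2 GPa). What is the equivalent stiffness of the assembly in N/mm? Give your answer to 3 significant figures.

5.38 N/mm

k_A = Gd⁴/(8D³N_a) = (70.3×10³)(11.6⁴)/(8·124.0³·11) = 7.5865 N/mm
k_C = Gd⁴/(8D³N_a) = (69.2×10³)(9.6⁴)/(8·55.0³·14) = 31.542 N/mm
Series: 1/k_eq = 1/7.5865 + 1/45 + 1/31.542 = 0.18574; k_eq = 5.3839 N/mm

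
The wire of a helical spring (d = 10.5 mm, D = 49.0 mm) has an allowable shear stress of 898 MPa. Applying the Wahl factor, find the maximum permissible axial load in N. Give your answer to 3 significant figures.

C = D/d = 49.0/10.5 = 4.6667
K_W = (4C−1)/(4C−4) + 0.615/C = 17.667/14.667 + 0.1318 = 1.3363
τ_max = K·8FD/(πd³) → F_max = τ_allow·πd³/(8DK)
F_max = 898·π·10.5³/(8·49.0·1.3363) = 3.2658e+06/523.84 = 6234.4 N

6230 N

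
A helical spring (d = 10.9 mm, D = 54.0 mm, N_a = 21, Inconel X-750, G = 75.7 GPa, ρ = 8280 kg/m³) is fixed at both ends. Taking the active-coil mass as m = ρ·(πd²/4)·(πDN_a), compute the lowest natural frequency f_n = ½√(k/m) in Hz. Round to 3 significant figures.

k = Gd⁴/(8D³N_a) = (75.7×10³)(10.9⁴)/(8·54.0³·21) = 40.393 N/mm = 40393 N/m
Wire length L = πDN_a = π·54.0·21 = 3562.6 mm
m = ρ·(πd²/4)·L = 8280 × 93.313×10⁻⁶ m² × 3.5626 m = 2.7526 kg
f_n = ½√(k/m) = 0.5·√(40393/2.7526) = 0.5·√(14675) = 60.57 Hz

60.6 Hz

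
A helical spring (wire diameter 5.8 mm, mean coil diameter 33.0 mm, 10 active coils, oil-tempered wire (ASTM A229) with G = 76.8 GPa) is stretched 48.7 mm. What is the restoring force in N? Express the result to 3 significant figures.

k = Gd⁴/(8D³N_a) = (76.8×10³)(5.8⁴)/(8·33.0³·10) = 30.23 N/mm
F = k·δ = 30.23 × 48.7 = 1472.2 N

1470 N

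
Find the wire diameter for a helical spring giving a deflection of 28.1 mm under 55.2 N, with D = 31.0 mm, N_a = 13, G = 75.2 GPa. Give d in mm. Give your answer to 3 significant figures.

3.00 mm

Required rate k = F/δ = 55.2/28.1 = 1.9644 N/mm
d = (8D³N_a·k / G)^(1/4) = (8·31.0³·13·1.9644 / (75.2×10³))^0.25
  = (80.934)^0.25 = 2.9994 mm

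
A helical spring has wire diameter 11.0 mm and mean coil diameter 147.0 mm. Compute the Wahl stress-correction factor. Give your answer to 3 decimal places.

C = D/d = 147.0/11.0 = 13.3636
K_W = (4C−1)/(4C−4) + 0.615/C = 52.455/49.455 + 0.0460 = 1.1067

1.107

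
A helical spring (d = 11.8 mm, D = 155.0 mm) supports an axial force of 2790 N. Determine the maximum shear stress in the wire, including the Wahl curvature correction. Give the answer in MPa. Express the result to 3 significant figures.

Spring index C = D/d = 155.0/11.8 = 13.1356
K_W = (4C−1)/(4C−4) + 0.615/C = 51.542/48.542 + 0.0468 = 1.1086
τ₀ = 8FD/(πd³) = 8·2790·155.0/(π·11.8³) = 3.4596e+06/5161.7 = 670.24 MPa
τ_max = K·τ₀ = 1.1086 × 670.24 = 743.04 MPa

743 MPa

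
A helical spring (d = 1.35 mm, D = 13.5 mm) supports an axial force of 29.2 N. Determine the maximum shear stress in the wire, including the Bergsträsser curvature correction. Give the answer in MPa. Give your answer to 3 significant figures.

Spring index C = D/d = 13.5/1.35 = 10.0000
K_B = (4C+2)/(4C−3) = 42.000/37.000 = 1.1351
τ₀ = 8FD/(πd³) = 8·29.2·13.5/(π·1.35³) = 3153.6/7.7295 = 408 MPa
τ_max = K·τ₀ = 1.1351 × 408 = 463.13 MPa

463 MPa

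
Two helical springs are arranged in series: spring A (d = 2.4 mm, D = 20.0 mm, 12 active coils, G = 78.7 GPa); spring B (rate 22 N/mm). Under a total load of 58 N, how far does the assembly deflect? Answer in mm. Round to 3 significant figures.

k_A = Gd⁴/(8D³N_a) = (78.7×10³)(2.4⁴)/(8·20.0³·12) = 3.3998 N/mm
Series: 1/k_eq = 1/3.3998 + 1/22 = 0.33959; k_eq = 2.9448 N/mm
δ = F/k_eq = 58/2.9448 = 19.696 mm

19.7 mm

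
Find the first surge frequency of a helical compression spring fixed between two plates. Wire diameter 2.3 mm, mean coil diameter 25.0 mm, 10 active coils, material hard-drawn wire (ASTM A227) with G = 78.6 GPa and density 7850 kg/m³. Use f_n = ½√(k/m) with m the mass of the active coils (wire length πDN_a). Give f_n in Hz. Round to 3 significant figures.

k = Gd⁴/(8D³N_a) = (78.6×10³)(2.3⁴)/(8·25.0³·10) = 1.7596 N/mm = 1759.6 N/m
Wire length L = πDN_a = π·25.0·10 = 785.4 mm
m = ρ·(πd²/4)·L = 7850 × 4.1548×10⁻⁶ m² × 0.7854 m = 0.025616 kg
f_n = ½√(k/m) = 0.5·√(1759.6/0.025616) = 0.5·√(68694) = 131.05 Hz

131 Hz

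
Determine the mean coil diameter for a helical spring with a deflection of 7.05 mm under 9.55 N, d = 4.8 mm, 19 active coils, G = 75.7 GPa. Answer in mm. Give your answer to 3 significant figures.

58.0 mm

Required rate k = F/δ = 9.55/7.05 = 1.3546 N/mm
D = (Gd⁴/(8N_a·k))^(1/3) = (75.7×10³·4.8⁴/(8·19·1.3546))^(1/3)
  = (195165)^(1/3) = 58.0053 mm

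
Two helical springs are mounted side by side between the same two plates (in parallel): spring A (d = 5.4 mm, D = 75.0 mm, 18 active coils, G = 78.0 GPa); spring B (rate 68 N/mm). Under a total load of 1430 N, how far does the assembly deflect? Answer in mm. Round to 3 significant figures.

k_A = Gd⁴/(8D³N_a) = (78.0×10³)(5.4⁴)/(8·75.0³·18) = 1.0918 N/mm
Parallel: k_eq = 1.0918 + 68 = 69.092 N/mm
δ = F/k_eq = 1430/69.092 = 20.697 mm

20.7 mm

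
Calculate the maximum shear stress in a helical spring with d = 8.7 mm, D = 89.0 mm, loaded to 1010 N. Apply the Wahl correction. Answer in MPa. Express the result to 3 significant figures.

Spring index C = D/d = 89.0/8.7 = 10.2299
K_W = (4C−1)/(4C−4) + 0.615/C = 39.920/36.920 + 0.0601 = 1.1414
τ₀ = 8FD/(πd³) = 8·1010·89.0/(π·8.7³) = 719120/2068.7 = 347.61 MPa
τ_max = K·τ₀ = 1.1414 × 347.61 = 396.75 MPa

397 MPa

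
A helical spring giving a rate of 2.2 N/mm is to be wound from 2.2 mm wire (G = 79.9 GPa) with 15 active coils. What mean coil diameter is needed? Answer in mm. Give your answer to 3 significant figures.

19.2 mm

D = (Gd⁴/(8N_a·k))^(1/3) = (79.9×10³·2.2⁴/(8·15·2.2))^(1/3)
  = (7089.79)^(1/3) = 19.2108 mm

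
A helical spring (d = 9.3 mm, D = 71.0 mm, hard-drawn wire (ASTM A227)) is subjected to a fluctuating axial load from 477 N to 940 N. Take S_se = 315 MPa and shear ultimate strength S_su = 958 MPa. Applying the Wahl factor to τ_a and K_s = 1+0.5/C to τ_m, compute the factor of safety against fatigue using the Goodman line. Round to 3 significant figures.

C = D/d = 71.0/9.3 = 7.6344; K_W = (4C−1)/(4C−4)+0.615/C = 1.1936; K_s = 1+0.5/C = 1.0655
F_a = (F_max−F_min)/2 = 231.5 N; F_m = (F_max+F_min)/2 = 708.5 N
τ_a = K_W·8F_aD/(πd³) = 1.1936 × 52.036 = 62.11 MPa
τ_m = K_s·8F_mD/(πd³) = 1.0655 × 159.25 = 169.68 MPa
Goodman: 1/n_f = τ_a/S_se + τ_m/S_su = 62.11/315 + 169.68/958 = 0.19717 + 0.17712 = 0.3743
n_f = 1/0.3743 = 2.672

2.67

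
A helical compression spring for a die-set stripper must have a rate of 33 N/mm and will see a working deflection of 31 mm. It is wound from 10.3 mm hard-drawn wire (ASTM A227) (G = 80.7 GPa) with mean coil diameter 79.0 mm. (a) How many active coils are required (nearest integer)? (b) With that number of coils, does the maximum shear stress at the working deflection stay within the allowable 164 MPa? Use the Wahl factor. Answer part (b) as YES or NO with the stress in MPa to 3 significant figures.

N_a = Gd⁴/(8D³k) = (80.7×10³)(10.3⁴)/(8·79.0³·33) = 6.978 → N_a = 7
Actual rate k = Gd⁴/(8D³·7) = 32.897 N/mm
Working load F = kδ = 32.897·31 = 1019.8 N
C = 79.0/10.3 = 7.6699; K_W = (4C−1)/(4C−4)+0.615/C = 1.1926
τ_max = K_W·8FD/(πd³) = 1.1926·187.75 = 223.91 MPa
τ_max > 164 MPa → exceeds allowable

(a) 7 coils; (b) NO, τ_max = 224 MPa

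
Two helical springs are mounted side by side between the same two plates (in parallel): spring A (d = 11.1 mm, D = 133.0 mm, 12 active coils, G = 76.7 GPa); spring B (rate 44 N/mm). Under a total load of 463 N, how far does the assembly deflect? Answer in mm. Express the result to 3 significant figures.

k_A = Gd⁴/(8D³N_a) = (76.7×10³)(11.1⁴)/(8·133.0³·12) = 5.1554 N/mm
Parallel: k_eq = 5.1554 + 44 = 49.155 N/mm
δ = F/k_eq = 463/49.155 = 9.4191 mm

9.42 mm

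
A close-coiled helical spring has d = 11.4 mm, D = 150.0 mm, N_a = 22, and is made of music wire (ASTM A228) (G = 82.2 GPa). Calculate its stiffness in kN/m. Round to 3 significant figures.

2.34 kN/m

k = Gd⁴/(8D³N_a) = (82.2×10³ × 11.4⁴) / (8 × 150.0³ × 22)
  = 1.38833e+09 / 5.94e+08 = 2.3372 N/mm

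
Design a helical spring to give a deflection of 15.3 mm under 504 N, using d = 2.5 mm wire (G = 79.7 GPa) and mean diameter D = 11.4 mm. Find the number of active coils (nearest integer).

Required rate k = F/δ = 504/15.3 = 32.941 N/mm
N_a = Gd⁴/(8D³k) = (79.7×10³ × 2.5⁴)/(8 × 11.4³ × 32.941)
    = 3.11328e+06 / 390430 = 7.974 → 8 coils

8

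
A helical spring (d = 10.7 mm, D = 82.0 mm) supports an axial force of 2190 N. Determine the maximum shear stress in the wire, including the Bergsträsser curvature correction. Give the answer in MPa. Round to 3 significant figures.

Spring index C = D/d = 82.0/10.7 = 7.6636
K_B = (4C+2)/(4C−3) = 32.654/27.654 = 1.1808
τ₀ = 8FD/(πd³) = 8·2190·82.0/(π·10.7³) = 1.43664e+06/3848.6 = 373.29 MPa
τ_max = K·τ₀ = 1.1808 × 373.29 = 440.78 MPa

441 MPa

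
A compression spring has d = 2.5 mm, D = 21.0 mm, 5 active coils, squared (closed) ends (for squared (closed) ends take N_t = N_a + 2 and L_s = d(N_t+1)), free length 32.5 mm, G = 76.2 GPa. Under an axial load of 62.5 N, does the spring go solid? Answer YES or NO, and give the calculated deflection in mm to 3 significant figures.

k = Gd⁴/(8D³N_a) = (76.2×10³)(2.5⁴)/(8·21.0³·5) = 8.0352 N/mm
N_t = 7; L_s = 2.5·8 = 20 mm; δ_solid = L₀ − L_s = 32.5 − 20 = 12.5 mm
δ = F/k = 62.5/8.0352 = 7.7783 mm
δ < δ_solid → spring does not go solid

NO, δ = 7.78 mm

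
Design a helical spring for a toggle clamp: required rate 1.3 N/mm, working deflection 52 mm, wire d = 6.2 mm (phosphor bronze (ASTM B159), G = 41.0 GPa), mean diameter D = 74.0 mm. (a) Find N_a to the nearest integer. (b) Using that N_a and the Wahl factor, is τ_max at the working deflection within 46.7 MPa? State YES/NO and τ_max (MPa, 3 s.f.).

N_a = Gd⁴/(8D³k) = (41.0×10³)(6.2⁴)/(8·74.0³·1.3) = 14.38 → N_a = 14
Actual rate k = Gd⁴/(8D³·14) = 1.3349 N/mm
Working load F = kδ = 1.3349·52 = 69.413 N
C = 74.0/6.2 = 11.9355; K_W = (4C−1)/(4C−4)+0.615/C = 1.1201
τ_max = K_W·8FD/(πd³) = 1.1201·54.883 = 61.475 MPa
τ_max > 46.7 MPa → exceeds allowable

(a) 14 coils; (b) NO, τ_max = 61.5 MPa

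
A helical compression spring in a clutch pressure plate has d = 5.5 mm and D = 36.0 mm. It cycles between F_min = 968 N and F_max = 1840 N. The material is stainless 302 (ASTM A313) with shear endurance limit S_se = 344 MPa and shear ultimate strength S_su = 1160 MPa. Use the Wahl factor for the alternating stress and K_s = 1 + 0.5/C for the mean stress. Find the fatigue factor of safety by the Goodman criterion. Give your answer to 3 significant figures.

C = D/d = 36.0/5.5 = 6.5455; K_W = (4C−1)/(4C−4)+0.615/C = 1.2292; K_s = 1+0.5/C = 1.0764
F_a = (F_max−F_min)/2 = 436 N; F_m = (F_max+F_min)/2 = 1404 N
τ_a = K_W·8F_aD/(πd³) = 1.2292 × 240.24 = 295.3 MPa
τ_m = K_s·8F_mD/(πd³) = 1.0764 × 773.61 = 832.7 MPa
Goodman: 1/n_f = τ_a/S_se + τ_m/S_su = 295.3/344 + 832.7/1160 = 0.85843 + 0.71785 = 1.5763
n_f = 1/1.5763 = 0.6344

0.634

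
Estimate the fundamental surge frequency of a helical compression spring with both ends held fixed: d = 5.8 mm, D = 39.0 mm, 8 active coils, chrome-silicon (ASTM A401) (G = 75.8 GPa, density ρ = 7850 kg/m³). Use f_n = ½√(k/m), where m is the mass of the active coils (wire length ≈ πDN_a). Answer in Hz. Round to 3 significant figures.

k = Gd⁴/(8D³N_a) = (75.8×10³)(5.8⁴)/(8·39.0³·8) = 22.595 N/mm = 22595 N/m
Wire length L = πDN_a = π·39.0·8 = 980.18 mm
m = ρ·(πd²/4)·L = 7850 × 26.421×10⁻⁶ m² × 0.98018 m = 0.20329 kg
f_n = ½√(k/m) = 0.5·√(22595/0.20329) = 0.5·√(1.1114e+05) = 166.69 Hz

167 Hz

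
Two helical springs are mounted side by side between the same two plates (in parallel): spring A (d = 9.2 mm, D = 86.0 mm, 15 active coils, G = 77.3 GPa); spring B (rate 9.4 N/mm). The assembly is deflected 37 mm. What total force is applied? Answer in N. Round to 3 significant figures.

616 N

k_A = Gd⁴/(8D³N_a) = (77.3×10³)(9.2⁴)/(8·86.0³·15) = 7.2553 N/mm
Parallel: k_eq = 7.2553 + 9.4 = 16.655 N/mm
F = k_eq·δ = 16.655·37 = 616.25 N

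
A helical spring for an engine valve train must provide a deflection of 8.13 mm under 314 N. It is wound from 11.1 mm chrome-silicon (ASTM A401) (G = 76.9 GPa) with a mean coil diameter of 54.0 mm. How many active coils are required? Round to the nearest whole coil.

Required rate k = F/δ = 314/8.13 = 38.622 N/mm
N_a = Gd⁴/(8D³k) = (76.9×10³ × 11.1⁴)/(8 × 54.0³ × 38.622)
    = 1.1674e+09 / 4.86531e+07 = 23.99 → 24 coils

24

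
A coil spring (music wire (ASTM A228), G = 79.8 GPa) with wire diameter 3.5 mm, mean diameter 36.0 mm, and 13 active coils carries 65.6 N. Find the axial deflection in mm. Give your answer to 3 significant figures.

k = Gd⁴/(8D³N_a) = (79.8×10³)(3.5⁴)/(8·36.0³·13) = 2.4679 N/mm
δ = F/k = 65.6 / 2.4679 = 26.581 mm

26.6 mm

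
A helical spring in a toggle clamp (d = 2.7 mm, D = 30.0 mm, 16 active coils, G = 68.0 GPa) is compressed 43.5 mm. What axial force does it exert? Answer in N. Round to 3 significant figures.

k = Gd⁴/(8D³N_a) = (68.0×10³)(2.7⁴)/(8·30.0³·16) = 1.0457 N/mm
F = k·δ = 1.0457 × 43.5 = 45.486 N

45.5 N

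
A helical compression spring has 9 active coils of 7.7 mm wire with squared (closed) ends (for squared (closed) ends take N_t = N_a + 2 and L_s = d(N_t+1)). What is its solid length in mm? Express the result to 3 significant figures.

squared (closed) ends: N_t = N_a + 2 = 9 + 2 = 11
L_s = d·(N_t+1) = 7.7 × 12 = 92.4 mm

92.4 mm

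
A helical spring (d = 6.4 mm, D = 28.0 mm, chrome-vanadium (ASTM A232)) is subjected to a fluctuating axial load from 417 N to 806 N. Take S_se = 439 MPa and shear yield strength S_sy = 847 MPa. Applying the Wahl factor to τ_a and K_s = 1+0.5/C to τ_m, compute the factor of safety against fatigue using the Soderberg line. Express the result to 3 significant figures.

C = D/d = 28.0/6.4 = 4.3750; K_W = (4C−1)/(4C−4)+0.615/C = 1.3628; K_s = 1+0.5/C = 1.1143
F_a = (F_max−F_min)/2 = 194.5 N; F_m = (F_max+F_min)/2 = 611.5 N
τ_a = K_W·8F_aD/(πd³) = 1.3628 × 52.903 = 72.095 MPa
τ_m = K_s·8F_mD/(πd³) = 1.1143 × 166.32 = 185.33 MPa
Soderberg: 1/n_f = τ_a/S_se + τ_m/S_sy = 72.095/439 + 185.33/847 = 0.16423 + 0.21881 = 0.38304
n_f = 1/0.38304 = 2.611

2.61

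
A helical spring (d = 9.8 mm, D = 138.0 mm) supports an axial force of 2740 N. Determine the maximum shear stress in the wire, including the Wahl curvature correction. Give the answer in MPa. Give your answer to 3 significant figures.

Spring index C = D/d = 138.0/9.8 = 14.0816
K_W = (4C−1)/(4C−4) + 0.615/C = 55.327/52.327 + 0.0437 = 1.1010
τ₀ = 8FD/(πd³) = 8·2740·138.0/(π·9.8³) = 3.02496e+06/2956.8 = 1023 MPa
τ_max = K·τ₀ = 1.1010 × 1023 = 1126.4 MPa

1130 MPa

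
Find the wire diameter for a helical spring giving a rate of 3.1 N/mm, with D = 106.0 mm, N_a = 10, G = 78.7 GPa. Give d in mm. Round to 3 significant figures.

d = (8D³N_a·k / G)^(1/4) = (8·106.0³·10·3.1 / (78.7×10³))^0.25
  = (3753.1)^0.25 = 7.8271 mm

7.83 mm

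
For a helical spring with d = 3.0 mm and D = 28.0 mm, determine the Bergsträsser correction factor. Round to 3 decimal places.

1.146

C = D/d = 28.0/3.0 = 9.3333
K_B = (4C+2)/(4C−3) = 39.333/34.333 = 1.1456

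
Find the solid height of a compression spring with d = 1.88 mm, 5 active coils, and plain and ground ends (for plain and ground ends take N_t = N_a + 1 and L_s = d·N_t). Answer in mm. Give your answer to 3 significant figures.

plain and ground ends: N_t = N_a + 1 = 5 + 1 = 6
L_s = d·N_t = 1.88 × 6 = 11.28 mm

11.3 mm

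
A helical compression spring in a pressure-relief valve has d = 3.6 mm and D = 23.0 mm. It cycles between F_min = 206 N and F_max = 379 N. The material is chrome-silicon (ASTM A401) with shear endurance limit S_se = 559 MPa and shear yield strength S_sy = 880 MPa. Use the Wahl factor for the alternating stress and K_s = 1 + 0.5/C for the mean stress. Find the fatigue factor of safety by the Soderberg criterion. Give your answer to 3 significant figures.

C = D/d = 23.0/3.6 = 6.3889; K_W = (4C−1)/(4C−4)+0.615/C = 1.2354; K_s = 1+0.5/C = 1.0783
F_a = (F_max−F_min)/2 = 86.5 N; F_m = (F_max+F_min)/2 = 292.5 N
τ_a = K_W·8F_aD/(πd³) = 1.2354 × 108.59 = 134.15 MPa
τ_m = K_s·8F_mD/(πd³) = 1.0783 × 367.19 = 395.92 MPa
Soderberg: 1/n_f = τ_a/S_se + τ_m/S_sy = 134.15/559 + 395.92/880 = 0.23999 + 0.44991 = 0.6899
n_f = 1/0.6899 = 1.449

1.45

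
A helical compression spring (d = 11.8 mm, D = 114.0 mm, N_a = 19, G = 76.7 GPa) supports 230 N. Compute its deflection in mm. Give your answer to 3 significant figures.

34.8 mm

k = Gd⁴/(8D³N_a) = (76.7×10³)(11.8⁴)/(8·114.0³·19) = 6.6034 N/mm
δ = F/k = 230 / 6.6034 = 34.831 mm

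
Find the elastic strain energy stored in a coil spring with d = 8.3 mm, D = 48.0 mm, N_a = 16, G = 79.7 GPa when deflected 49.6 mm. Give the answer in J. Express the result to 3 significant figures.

32.9 J

k = Gd⁴/(8D³N_a) = (79.7×10³)(8.3⁴)/(8·48.0³·16) = 26.72 N/mm
U = ½kδ² = 0.5 × 26.72 × 49.6² = 32868 N·mm = 32.868 J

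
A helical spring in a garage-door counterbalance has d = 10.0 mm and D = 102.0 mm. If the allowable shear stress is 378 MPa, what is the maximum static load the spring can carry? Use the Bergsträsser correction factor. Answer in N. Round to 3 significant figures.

C = D/d = 102.0/10.0 = 10.2000
K_B = (4C+2)/(4C−3) = 42.800/37.800 = 1.1323
τ_max = K·8FD/(πd³) → F_max = τ_allow·πd³/(8DK)
F_max = 378·π·10.0³/(8·102.0·1.1323) = 1.1875e+06/923.94 = 1285.3 N

1290 N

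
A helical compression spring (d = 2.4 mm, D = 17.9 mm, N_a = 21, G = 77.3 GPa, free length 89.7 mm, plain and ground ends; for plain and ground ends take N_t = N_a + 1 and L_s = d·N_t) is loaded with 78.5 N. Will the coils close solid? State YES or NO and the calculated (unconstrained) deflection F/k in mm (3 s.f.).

NO, δ = 29.5 mm

k = Gd⁴/(8D³N_a) = (77.3×10³)(2.4⁴)/(8·17.9³·21) = 2.6617 N/mm
N_t = 22; L_s = 2.4·22 = 52.8 mm; δ_solid = L₀ − L_s = 89.7 − 52.8 = 36.9 mm
δ = F/k = 78.5/2.6617 = 29.493 mm
δ < δ_solid → spring does not go solid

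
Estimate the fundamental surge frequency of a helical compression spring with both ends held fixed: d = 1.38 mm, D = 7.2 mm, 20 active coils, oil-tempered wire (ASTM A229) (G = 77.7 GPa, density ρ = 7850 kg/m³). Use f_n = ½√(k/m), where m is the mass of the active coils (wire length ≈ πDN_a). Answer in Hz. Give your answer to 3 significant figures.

k = Gd⁴/(8D³N_a) = (77.7×10³)(1.38⁴)/(8·7.2³·20) = 4.7187 N/mm = 4718.7 N/m
Wire length L = πDN_a = π·7.2·20 = 452.39 mm
m = ρ·(πd²/4)·L = 7850 × 1.4957×10⁻⁶ m² × 0.45239 m = 0.0053117 kg
f_n = ½√(k/m) = 0.5·√(4718.7/0.0053117) = 0.5·√(8.8836e+05) = 471.26 Hz

471 Hz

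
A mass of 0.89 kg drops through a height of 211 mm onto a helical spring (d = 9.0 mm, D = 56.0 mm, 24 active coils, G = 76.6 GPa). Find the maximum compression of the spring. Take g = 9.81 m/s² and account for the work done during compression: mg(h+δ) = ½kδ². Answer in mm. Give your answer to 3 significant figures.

16.3 mm

k = Gd⁴/(8D³N_a) = (76.6×10³)(9.0⁴)/(8·56.0³·24) = 14.905 N/mm
W = mg = 0.89 × 9.81 = 8.7309 N
½kδ² − Wδ − Wh = 0 → δ = (W + √(W² + 2kWh))/k
δ = (8.7309 + √(76.229 + 54916.8))/14.905 = (8.7309 + 234.51)/14.905 = 16.319 mm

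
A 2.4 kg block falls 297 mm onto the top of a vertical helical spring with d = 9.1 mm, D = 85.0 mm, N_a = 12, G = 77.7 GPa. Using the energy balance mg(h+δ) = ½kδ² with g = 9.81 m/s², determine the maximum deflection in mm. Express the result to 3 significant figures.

k = Gd⁴/(8D³N_a) = (77.7×10³)(9.1⁴)/(8·85.0³·12) = 9.0377 N/mm
W = mg = 2.4 × 9.81 = 23.544 N
½kδ² − Wδ − Wh = 0 → δ = (W + √(W² + 2kWh))/k
δ = (23.544 + √(554.32 + 126394))/9.0377 = (23.544 + 356.3)/9.0377 = 42.029 mm

42.0 mm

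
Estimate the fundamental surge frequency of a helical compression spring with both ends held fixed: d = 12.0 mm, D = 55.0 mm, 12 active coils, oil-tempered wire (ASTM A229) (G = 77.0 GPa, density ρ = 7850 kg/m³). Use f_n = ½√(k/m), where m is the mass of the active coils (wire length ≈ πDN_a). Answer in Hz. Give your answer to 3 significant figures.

117 Hz

k = Gd⁴/(8D³N_a) = (77.0×10³)(12.0⁴)/(8·55.0³·12) = 99.967 N/mm = 99967 N/m
Wire length L = πDN_a = π·55.0·12 = 2073.5 mm
m = ρ·(πd²/4)·L = 7850 × 113.1×10⁻⁶ m² × 2.0735 m = 1.8408 kg
f_n = ½√(k/m) = 0.5·√(99967/1.8408) = 0.5·√(54305) = 116.52 Hz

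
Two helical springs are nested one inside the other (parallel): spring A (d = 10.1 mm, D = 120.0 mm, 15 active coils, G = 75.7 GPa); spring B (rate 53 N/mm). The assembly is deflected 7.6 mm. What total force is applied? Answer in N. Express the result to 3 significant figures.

k_A = Gd⁴/(8D³N_a) = (75.7×10³)(10.1⁴)/(8·120.0³·15) = 3.7989 N/mm
Parallel: k_eq = 3.7989 + 53 = 56.799 N/mm
F = k_eq·δ = 56.799·7.6 = 431.67 N

432 N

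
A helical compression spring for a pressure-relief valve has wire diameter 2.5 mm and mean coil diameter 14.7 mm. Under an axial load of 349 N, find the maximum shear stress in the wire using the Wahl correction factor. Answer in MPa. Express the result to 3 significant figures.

Spring index C = D/d = 14.7/2.5 = 5.8800
K_W = (4C−1)/(4C−4) + 0.615/C = 22.520/19.520 + 0.1046 = 1.2583
τ₀ = 8FD/(πd³) = 8·349·14.7/(π·2.5³) = 41042.4/49.087 = 836.11 MPa
τ_max = K·τ₀ = 1.2583 × 836.11 = 1052.1 MPa

1050 MPa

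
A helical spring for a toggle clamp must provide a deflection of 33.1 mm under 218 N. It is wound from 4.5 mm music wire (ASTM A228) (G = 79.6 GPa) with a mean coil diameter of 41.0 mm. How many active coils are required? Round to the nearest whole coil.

Required rate k = F/δ = 218/33.1 = 6.5861 N/mm
N_a = Gd⁴/(8D³k) = (79.6×10³ × 4.5⁴)/(8 × 41.0³ × 6.5861)
    = 3.2641e+07 / 3.63137e+06 = 8.989 → 9 coils

9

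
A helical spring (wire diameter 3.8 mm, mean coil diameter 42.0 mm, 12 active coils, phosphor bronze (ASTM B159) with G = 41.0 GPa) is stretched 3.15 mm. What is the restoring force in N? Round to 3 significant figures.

3.79 N

k = Gd⁴/(8D³N_a) = (41.0×10³)(3.8⁴)/(8·42.0³·12) = 1.202 N/mm
F = k·δ = 1.202 × 3.15 = 3.7863 N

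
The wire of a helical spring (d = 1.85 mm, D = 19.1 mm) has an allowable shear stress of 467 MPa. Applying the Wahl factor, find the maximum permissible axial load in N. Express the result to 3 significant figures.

53.3 N

C = D/d = 19.1/1.85 = 10.3243
K_W = (4C−1)/(4C−4) + 0.615/C = 40.297/37.297 + 0.0596 = 1.1400
τ_max = K·8FD/(πd³) → F_max = τ_allow·πd³/(8DK)
F_max = 467·π·1.85³/(8·19.1·1.1400) = 9289.3/174.19 = 53.328 N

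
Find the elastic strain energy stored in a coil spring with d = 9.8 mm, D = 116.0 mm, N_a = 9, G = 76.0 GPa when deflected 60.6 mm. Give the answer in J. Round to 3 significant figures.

11.5 J

k = Gd⁴/(8D³N_a) = (76.0×10³)(9.8⁴)/(8·116.0³·9) = 6.2375 N/mm
U = ½kδ² = 0.5 × 6.2375 × 60.6² = 11453 N·mm = 11.453 J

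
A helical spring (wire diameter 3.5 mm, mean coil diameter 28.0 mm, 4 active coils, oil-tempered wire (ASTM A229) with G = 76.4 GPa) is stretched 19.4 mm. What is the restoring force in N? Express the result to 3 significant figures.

k = Gd⁴/(8D³N_a) = (76.4×10³)(3.5⁴)/(8·28.0³·4) = 16.321 N/mm
F = k·δ = 16.321 × 19.4 = 316.62 N

317 N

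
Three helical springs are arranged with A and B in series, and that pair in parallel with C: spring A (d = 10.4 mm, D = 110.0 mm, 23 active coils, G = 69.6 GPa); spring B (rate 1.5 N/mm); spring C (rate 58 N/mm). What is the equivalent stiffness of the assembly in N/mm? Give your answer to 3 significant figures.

k_A = Gd⁴/(8D³N_a) = (69.6×10³)(10.4⁴)/(8·110.0³·23) = 3.3247 N/mm
Springs A,B series: k_AB = 1/(1/3.3247+1/1.5) = 1.0336 N/mm; parallel with C: k_eq = 1.0336+58 = 59.034 N/mm

59.0 N/mm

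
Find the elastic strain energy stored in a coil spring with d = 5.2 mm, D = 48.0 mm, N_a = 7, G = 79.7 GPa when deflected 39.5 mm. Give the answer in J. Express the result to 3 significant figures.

7.34 J

k = Gd⁴/(8D³N_a) = (79.7×10³)(5.2⁴)/(8·48.0³·7) = 9.4094 N/mm
U = ½kδ² = 0.5 × 9.4094 × 39.5² = 7340.5 N·mm = 7.3405 J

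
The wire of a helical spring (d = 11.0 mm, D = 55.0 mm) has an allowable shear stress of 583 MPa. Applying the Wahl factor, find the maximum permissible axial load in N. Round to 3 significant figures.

C = D/d = 55.0/11.0 = 5.0000
K_W = (4C−1)/(4C−4) + 0.615/C = 19.000/16.000 + 0.1230 = 1.3105
τ_max = K·8FD/(πd³) → F_max = τ_allow·πd³/(8DK)
F_max = 583·π·11.0³/(8·55.0·1.3105) = 2.4378e+06/576.62 = 4227.7 N

4230 N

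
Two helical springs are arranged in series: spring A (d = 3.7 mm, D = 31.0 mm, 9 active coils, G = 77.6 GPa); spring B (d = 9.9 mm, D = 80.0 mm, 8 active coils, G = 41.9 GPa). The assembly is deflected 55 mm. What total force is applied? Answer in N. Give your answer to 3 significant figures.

k_A = Gd⁴/(8D³N_a) = (77.6×10³)(3.7⁴)/(8·31.0³·9) = 6.7803 N/mm
k_B = Gd⁴/(8D³N_a) = (41.9×10³)(9.9⁴)/(8·80.0³·8) = 12.283 N/mm
Series: 1/k_eq = 1/6.7803 + 1/12.283 = 0.2289; k_eq = 4.3687 N/mm
F = k_eq·δ = 4.3687·55 = 240.28 N

240 N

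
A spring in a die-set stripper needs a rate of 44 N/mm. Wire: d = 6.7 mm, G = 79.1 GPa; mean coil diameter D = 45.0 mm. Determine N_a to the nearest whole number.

5

N_a = Gd⁴/(8D³k) = (79.1×10³ × 6.7⁴)/(8 × 45.0³ × 44)
    = 1.59395e+08 / 3.2076e+07 = 4.969 → 5 coils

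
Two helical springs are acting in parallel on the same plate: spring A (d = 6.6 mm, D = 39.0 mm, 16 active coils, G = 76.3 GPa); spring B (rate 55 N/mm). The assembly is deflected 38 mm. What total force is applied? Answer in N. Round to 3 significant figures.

k_A = Gd⁴/(8D³N_a) = (76.3×10³)(6.6⁴)/(8·39.0³·16) = 19.068 N/mm
Parallel: k_eq = 19.068 + 55 = 74.068 N/mm
F = k_eq·δ = 74.068·38 = 2814.6 N

2810 N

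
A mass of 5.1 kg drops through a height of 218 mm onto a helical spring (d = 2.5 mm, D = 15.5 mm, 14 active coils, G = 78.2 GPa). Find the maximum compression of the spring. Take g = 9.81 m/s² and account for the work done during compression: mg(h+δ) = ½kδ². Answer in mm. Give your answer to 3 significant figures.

k = Gd⁴/(8D³N_a) = (78.2×10³)(2.5⁴)/(8·15.5³·14) = 7.3241 N/mm
W = mg = 5.1 × 9.81 = 50.031 N
½kδ² − Wδ − Wh = 0 → δ = (W + √(W² + 2kWh))/k
δ = (50.031 + √(2503.1 + 159764))/7.3241 = (50.031 + 402.82)/7.3241 = 61.831 mm

61.8 mm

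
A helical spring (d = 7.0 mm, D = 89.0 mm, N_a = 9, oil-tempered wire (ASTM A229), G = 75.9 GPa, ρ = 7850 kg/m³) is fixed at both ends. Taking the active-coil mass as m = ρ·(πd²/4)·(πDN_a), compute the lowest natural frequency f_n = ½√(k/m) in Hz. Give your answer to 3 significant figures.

34.4 Hz

k = Gd⁴/(8D³N_a) = (75.9×10³)(7.0⁴)/(8·89.0³·9) = 3.5903 N/mm = 3590.3 N/m
Wire length L = πDN_a = π·89.0·9 = 2516.4 mm
m = ρ·(πd²/4)·L = 7850 × 38.485×10⁻⁶ m² × 2.5164 m = 0.76022 kg
f_n = ½√(k/m) = 0.5·√(3590.3/0.76022) = 0.5·√(4722.7) = 34.361 Hz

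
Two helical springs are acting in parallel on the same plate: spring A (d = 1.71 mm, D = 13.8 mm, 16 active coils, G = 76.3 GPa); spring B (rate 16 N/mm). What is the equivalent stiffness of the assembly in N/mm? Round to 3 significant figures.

17.9 N/mm

k_A = Gd⁴/(8D³N_a) = (76.3×10³)(1.71⁴)/(8·13.8³·16) = 1.9394 N/mm
Parallel: k_eq = 1.9394 + 16 = 17.939 N/mm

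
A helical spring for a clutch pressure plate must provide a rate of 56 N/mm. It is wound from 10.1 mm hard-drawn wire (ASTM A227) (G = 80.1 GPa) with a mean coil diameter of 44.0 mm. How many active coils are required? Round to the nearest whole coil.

N_a = Gd⁴/(8D³k) = (80.1×10³ × 10.1⁴)/(8 × 44.0³ × 56)
    = 8.33524e+08 / 3.81624e+07 = 21.84 → 22 coils

22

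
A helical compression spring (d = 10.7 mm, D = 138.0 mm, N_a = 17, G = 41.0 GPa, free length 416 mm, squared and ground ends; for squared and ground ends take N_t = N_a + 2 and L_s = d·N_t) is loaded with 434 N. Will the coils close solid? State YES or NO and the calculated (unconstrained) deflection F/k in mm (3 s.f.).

k = Gd⁴/(8D³N_a) = (41.0×10³)(10.7⁴)/(8·138.0³·17) = 1.5036 N/mm
N_t = 19; L_s = 10.7·19 = 203.3 mm; δ_solid = L₀ − L_s = 416 − 203.3 = 212.7 mm
δ = F/k = 434/1.5036 = 288.63 mm
δ ≥ δ_solid → spring goes solid

YES, δ = 289 mm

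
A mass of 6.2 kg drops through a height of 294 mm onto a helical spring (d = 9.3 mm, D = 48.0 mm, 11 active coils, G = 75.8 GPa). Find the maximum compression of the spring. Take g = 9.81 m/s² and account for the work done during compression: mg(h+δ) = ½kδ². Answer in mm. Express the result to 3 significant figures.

25.8 mm

k = Gd⁴/(8D³N_a) = (75.8×10³)(9.3⁴)/(8·48.0³·11) = 58.263 N/mm
W = mg = 6.2 × 9.81 = 60.822 N
½kδ² − Wδ − Wh = 0 → δ = (W + √(W² + 2kWh))/k
δ = (60.822 + √(3699.3 + 2.08369e+06))/58.263 = (60.822 + 1444.8)/58.263 = 25.841 mm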